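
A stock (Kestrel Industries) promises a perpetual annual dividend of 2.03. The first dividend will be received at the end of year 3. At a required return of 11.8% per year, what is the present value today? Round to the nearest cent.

Value at end of year 2: C / r = 2.03 / 0.118 = 17.2034
Discount to today: PV = 17.2034 / (1 + 0.118)^2 = 17.2034 / 1.249924 = 13.76

13.76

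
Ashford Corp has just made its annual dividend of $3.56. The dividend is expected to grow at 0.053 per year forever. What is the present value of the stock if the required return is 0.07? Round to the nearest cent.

D₁ = D₀ × (1 + g) = $3.56 × 1.053 = $3.7487
Growing perpetuity: P = D₁ / (r − g) = $3.7487 / (0.07 − 0.053) = $220.51

$220.51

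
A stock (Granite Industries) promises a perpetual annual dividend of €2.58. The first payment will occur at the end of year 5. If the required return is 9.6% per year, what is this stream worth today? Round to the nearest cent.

€18.63

Value at end of year 4: C / r = €2.58 / 0.096 = €26.8750
Discount to today: PV = €26.8750 / (1 + 0.096)^4 = €26.8750 / 1.442920 = €18.63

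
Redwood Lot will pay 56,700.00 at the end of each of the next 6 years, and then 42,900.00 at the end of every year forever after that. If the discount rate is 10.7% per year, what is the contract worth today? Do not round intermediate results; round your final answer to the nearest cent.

PV of 6-year annuity: 56,700.00 × [1 − (1+0.107)^−6] / 0.107 = 241958.88051
Perpetuity value at year 6: 42,900.00 / 0.107 = 400934.57944
PV of perpetuity: 400934.57944 / (1+0.107)^6 = 217865.16191
Total PV = 241958.88051 + 217865.16191 = 459824.04242

459824.04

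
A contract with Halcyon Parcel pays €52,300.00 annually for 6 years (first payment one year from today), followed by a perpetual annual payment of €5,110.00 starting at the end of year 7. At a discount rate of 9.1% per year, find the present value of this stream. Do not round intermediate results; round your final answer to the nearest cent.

€267214.68

PV of 6-year annuity: €52,300.00 × [1 − (1+0.091)^−6] / 0.091 = 233915.69556
Perpetuity value at year 6: €5,110.00 / 0.091 = 56153.84615
PV of perpetuity: 56153.84615 / (1+0.091)^6 = 33298.98565
Total PV = 233915.69556 + 33298.98565 = 267214.68121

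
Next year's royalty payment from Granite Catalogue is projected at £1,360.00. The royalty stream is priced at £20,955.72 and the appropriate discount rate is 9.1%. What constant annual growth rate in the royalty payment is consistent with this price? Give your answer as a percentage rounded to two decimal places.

P = D₁/(r−g) ⇒ g = r − D₁/P = 0.091 − £1,360.00/£20,955.72 = 0.026101

2.61%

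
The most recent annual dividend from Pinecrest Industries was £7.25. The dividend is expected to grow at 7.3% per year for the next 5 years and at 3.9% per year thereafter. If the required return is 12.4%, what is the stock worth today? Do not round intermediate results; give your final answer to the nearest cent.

£101.86

D_1 = 7.77925
D_2 = 8.34714
D_3 = 8.95648
D_4 = 9.61030
D_5 = 10.31185
Terminal value at year 5: TV = D_5×(1+g_2)/(r−g_2) = 10.71401/0.085 = 126.04721
P_0 = D_1/(1+r)^1 + D_2/(1+r)^2 + D_3/(1+r)^3 + D_4/(1+r)^4 + D_5/(1+r)^5 + TV/(1+r)^5
    = 6.92104 + 6.60701 + 6.30722 + 6.02104 + 5.74785 + 70.25895 = 101.86311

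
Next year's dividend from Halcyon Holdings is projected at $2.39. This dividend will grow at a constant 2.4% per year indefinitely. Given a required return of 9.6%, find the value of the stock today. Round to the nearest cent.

Growing perpetuity: P = D₁ / (r − g) = $2.3900 / (0.096 − 0.024) = $33.19

$33.19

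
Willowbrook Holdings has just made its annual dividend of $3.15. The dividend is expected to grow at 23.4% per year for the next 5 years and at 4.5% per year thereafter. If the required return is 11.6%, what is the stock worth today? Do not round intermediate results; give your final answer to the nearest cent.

D_1 = 3.88710
D_2 = 4.79668
D_3 = 5.91910
D_4 = 7.30418
D_5 = 9.01335
Terminal value at year 5: TV = D_5×(1+g_2)/(r−g_2) = 9.41895/0.071 = 132.66131
P_0 = D_1/(1+r)^1 + D_2/(1+r)^2 + D_3/(1+r)^3 + D_4/(1+r)^4 + D_5/(1+r)^5 + TV/(1+r)^5
    = 3.48306 + 3.85135 + 4.25857 + 4.70885 + 5.20673 + 76.63432 = 98.14288

$98.14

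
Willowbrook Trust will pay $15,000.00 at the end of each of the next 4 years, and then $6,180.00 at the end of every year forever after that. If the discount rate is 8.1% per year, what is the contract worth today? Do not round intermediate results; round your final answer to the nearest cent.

$105444.35

PV of 4-year annuity: $15,000.00 × [1 − (1+0.081)^−4] / 0.081 = 49571.51666
Perpetuity value at year 4: $6,180.00 / 0.081 = 76296.29630
PV of perpetuity: 76296.29630 / (1+0.081)^4 = 55872.83143
Total PV = 49571.51666 + 55872.83143 = 105444.34809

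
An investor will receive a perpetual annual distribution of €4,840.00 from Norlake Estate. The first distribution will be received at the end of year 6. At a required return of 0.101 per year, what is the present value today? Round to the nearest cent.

€29620.16

Value at end of year 5: C / r = €4,840.00 / 0.101 = €47,920.7921
Discount to today: PV = €47,920.7921 / (1 + 0.101)^5 = €47,920.7921 / 1.617844 = €29,620.16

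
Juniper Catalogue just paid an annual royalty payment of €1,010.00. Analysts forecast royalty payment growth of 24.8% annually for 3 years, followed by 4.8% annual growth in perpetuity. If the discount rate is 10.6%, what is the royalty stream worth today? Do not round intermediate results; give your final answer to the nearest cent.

€30096.80

D_1 = 1260.48000
D_2 = 1573.07904
D_3 = 1963.20264
Terminal value at year 3: TV = D_3×(1+g_2)/(r−g_2) = 2057.43637/0.058 = 35473.04084
P_0 = D_1/(1+r)^1 + D_2/(1+r)^2 + D_3/(1+r)^3 + TV/(1+r)^3
    = 1139.67450 + 1285.99799 + 1451.10804 + 26220.02117 = 30096.80171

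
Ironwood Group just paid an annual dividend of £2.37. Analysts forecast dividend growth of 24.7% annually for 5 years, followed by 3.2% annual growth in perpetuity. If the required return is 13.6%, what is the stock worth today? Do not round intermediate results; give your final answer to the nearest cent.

D_1 = 2.95539
D_2 = 3.68537
D_3 = 4.59566
D_4 = 5.73079
D_5 = 7.14629
Terminal value at year 5: TV = D_5×(1+g_2)/(r−g_2) = 7.37497/0.104 = 70.91318
P_0 = D_1/(1+r)^1 + D_2/(1+r)^2 + D_3/(1+r)^3 + D_4/(1+r)^4 + D_5/(1+r)^5 + TV/(1+r)^5
    = 2.60158 + 2.85578 + 3.13482 + 3.44113 + 3.77737 + 37.48308 = 53.29375

£53.29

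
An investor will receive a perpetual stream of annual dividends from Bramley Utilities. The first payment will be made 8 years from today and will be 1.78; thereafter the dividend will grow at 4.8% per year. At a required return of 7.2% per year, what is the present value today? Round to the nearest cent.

45.59

Value at end of year 7: C₁ / (r − g) = 1.78 / (0.072 − 0.048) = 74.1667
Discount to today: PV = 74.1667 / (1 + 0.072)^7 = 74.1667 / 1.626910 = 45.59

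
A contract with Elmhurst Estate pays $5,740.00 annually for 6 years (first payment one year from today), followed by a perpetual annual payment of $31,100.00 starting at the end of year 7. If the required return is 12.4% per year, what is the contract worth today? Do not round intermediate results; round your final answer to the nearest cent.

$147711.74

PV of 6-year annuity: $5,740.00 × [1 − (1+0.124)^−6] / 0.124 = 23334.52747
Perpetuity value at year 6: $31,100.00 / 0.124 = 250806.45161
PV of perpetuity: 250806.45161 / (1+0.124)^6 = 124377.21741
Total PV = 23334.52747 + 124377.21741 = 147711.74488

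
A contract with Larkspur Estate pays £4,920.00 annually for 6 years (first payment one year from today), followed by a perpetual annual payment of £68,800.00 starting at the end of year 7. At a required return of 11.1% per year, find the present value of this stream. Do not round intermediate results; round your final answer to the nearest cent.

PV of 6-year annuity: £4,920.00 × [1 − (1+0.111)^−6] / 0.111 = 20754.42268
Perpetuity value at year 6: £68,800.00 / 0.111 = 619819.81982
PV of perpetuity: 619819.81982 / (1+0.111)^6 = 329595.37266
Total PV = 20754.42268 + 329595.37266 = 350349.79533

£350349.80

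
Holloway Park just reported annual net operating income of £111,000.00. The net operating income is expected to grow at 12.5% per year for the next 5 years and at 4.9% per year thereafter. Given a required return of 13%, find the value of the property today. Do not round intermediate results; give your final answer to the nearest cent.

£1953671.28

D_1 = 124875.00000
D_2 = 140484.37500
D_3 = 158044.92188
D_4 = 177800.53711
D_5 = 200025.60425
Terminal value at year 5: TV = D_5×(1+g_2)/(r−g_2) = 209826.85886/0.081 = 2590455.04761
P_0 = D_1/(1+r)^1 + D_2/(1+r)^2 + D_3/(1+r)^3 + D_4/(1+r)^4 + D_5/(1+r)^5 + TV/(1+r)^5
    = 110508.84956 + 110019.87235 + 109533.05875 + 109048.39920 + 108565.88416 + 1405995.21585 = 1953671.27987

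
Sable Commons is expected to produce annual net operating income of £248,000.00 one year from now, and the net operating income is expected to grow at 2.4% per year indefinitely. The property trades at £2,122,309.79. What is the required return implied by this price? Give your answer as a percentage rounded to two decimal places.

14.09%

P = D₁/(r − g) ⇒ r = D₁/P + g = £248,000.0000/£2,122,309.79 + 0.024 = 0.116854 + 0.024 = 0.140854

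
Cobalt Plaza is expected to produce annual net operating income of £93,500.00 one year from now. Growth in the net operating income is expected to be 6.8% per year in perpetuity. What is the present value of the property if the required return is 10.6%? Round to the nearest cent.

£2460526.32

Growing perpetuity: P = D₁ / (r − g) = £93,500.0000 / (0.106 − 0.068) = £2,460,526.32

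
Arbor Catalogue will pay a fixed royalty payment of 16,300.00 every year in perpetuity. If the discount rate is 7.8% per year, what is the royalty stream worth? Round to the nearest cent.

Level perpetuity: PV = C / r = 16,300.00 / 0.078 = 208,974.36

208974.36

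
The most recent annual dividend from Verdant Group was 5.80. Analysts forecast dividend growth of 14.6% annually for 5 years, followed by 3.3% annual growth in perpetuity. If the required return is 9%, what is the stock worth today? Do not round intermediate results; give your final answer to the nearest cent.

D_1 = 6.64680
D_2 = 7.61723
D_3 = 8.72935
D_4 = 10.00383
D_5 = 11.46439
Terminal value at year 5: TV = D_5×(1+g_2)/(r−g_2) = 11.84272/0.057 = 207.76699
P_0 = D_1/(1+r)^1 + D_2/(1+r)^2 + D_3/(1+r)^3 + D_4/(1+r)^4 + D_5/(1+r)^5 + TV/(1+r)^5
    = 6.09798 + 6.41127 + 6.74066 + 7.08697 + 7.45107 + 135.03429 = 168.82224

168.82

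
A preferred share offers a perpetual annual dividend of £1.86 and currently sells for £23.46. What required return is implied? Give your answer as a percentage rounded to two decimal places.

7.93%

P = C/r ⇒ r = C/P = £1.86/£23.46 = 0.079284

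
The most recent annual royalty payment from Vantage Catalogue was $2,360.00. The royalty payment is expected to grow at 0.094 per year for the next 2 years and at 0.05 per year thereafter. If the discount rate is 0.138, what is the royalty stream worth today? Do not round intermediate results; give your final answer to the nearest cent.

D_1 = 2581.84000
D_2 = 2824.53296
Terminal value at year 2: TV = D_2×(1+g_2)/(r−g_2) = 2965.75961/0.088 = 33701.81373
P_0 = D_1/(1+r)^1 + D_2/(1+r)^2 + TV/(1+r)^2
    = 2268.75220 + 2181.03243 + 26023.68238 = 30473.46701

$30473.47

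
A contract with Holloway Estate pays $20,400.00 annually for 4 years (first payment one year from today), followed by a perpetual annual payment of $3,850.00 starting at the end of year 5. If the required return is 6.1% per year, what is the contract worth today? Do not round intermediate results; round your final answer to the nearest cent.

PV of 4-year annuity: $20,400.00 × [1 − (1+0.061)^−4] / 0.061 = 70526.59010
Perpetuity value at year 4: $3,850.00 / 0.061 = 63114.75410
PV of perpetuity: 63114.75410 / (1+0.061)^4 = 49804.58881
Total PV = 70526.59010 + 49804.58881 = 120331.17891

$120331.18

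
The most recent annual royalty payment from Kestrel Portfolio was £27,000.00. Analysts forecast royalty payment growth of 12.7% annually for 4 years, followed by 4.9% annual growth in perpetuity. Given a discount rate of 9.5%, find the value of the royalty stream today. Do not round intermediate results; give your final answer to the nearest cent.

£807033.00

D_1 = 30429.00000
D_2 = 34293.48300
D_3 = 38648.75534
D_4 = 43557.14727
Terminal value at year 4: TV = D_4×(1+g_2)/(r−g_2) = 45691.44749/0.046 = 993292.33664
P_0 = D_1/(1+r)^1 + D_2/(1+r)^2 + D_3/(1+r)^3 + D_4/(1+r)^4 + TV/(1+r)^4
    = 27789.04110 + 28601.14093 + 29436.97336 + 30297.23194 + 690908.61528 = 807033.00260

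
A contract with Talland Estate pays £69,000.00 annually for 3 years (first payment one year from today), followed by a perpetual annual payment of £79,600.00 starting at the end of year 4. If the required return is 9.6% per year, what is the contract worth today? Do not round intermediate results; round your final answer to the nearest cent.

£802619.29

PV of 3-year annuity: £69,000.00 × [1 − (1+0.096)^−3] / 0.096 = 172808.39115
Perpetuity value at year 3: £79,600.00 / 0.096 = 829166.66667
PV of perpetuity: 829166.66667 / (1+0.096)^3 = 629810.89949
Total PV = 172808.39115 + 629810.89949 = 802619.29064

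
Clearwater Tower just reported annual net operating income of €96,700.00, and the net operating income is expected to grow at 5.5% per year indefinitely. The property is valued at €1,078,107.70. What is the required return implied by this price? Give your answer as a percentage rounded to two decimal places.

D₁ = €96,700.00 × 1.055 = €102,018.5000
P = D₁/(r − g) ⇒ r = D₁/P + g = €102,018.5000/€1,078,107.70 + 0.055 = 0.094627 + 0.055 = 0.149627

14.96%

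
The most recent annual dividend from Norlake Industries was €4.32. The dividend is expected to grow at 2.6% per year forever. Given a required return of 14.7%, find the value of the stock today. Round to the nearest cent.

€36.63

D₁ = D₀ × (1 + g) = €4.32 × 1.026 = €4.4323
Growing perpetuity: P = D₁ / (r − g) = €4.4323 / (0.147 − 0.026) = €36.63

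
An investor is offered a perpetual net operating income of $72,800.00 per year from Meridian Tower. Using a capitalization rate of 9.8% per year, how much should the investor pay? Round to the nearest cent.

$742857.14

Level perpetuity: PV = C / r = $72,800.00 / 0.098 = $742,857.14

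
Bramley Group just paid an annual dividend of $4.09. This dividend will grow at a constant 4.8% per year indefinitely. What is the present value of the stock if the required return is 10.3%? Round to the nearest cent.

D₁ = D₀ × (1 + g) = $4.09 × 1.048 = $4.2863
Growing perpetuity: P = D₁ / (r − g) = $4.2863 / (0.103 − 0.048) = $77.93

$77.93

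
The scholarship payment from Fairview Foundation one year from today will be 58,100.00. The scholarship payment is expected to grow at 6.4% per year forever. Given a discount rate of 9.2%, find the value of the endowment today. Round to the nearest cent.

Growing perpetuity: P = D₁ / (r − g) = 58,100.0000 / (0.092 − 0.064) = 2,075,000.00

2075000.00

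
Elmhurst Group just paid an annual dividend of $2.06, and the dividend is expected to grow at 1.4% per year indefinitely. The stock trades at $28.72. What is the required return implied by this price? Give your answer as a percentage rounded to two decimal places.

8.67%

D₁ = $2.06 × 1.014 = $2.0888
P = D₁/(r − g) ⇒ r = D₁/P + g = $2.0888/$28.72 + 0.014 = 0.072731 + 0.014 = 0.086731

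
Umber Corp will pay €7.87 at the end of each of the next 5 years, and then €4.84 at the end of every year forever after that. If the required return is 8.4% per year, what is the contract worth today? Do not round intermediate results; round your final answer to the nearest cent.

€69.59

PV of 5-year annuity: €7.87 × [1 − (1+0.084)^−5] / 0.084 = 31.09412
Perpetuity value at year 5: €4.84 / 0.084 = 57.61905
PV of perpetuity: 57.61905 / (1+0.084)^5 = 38.49636
Total PV = 31.09412 + 38.49636 = 69.59048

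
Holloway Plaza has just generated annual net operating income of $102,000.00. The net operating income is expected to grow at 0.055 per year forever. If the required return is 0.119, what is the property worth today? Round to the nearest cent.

$1681406.25

D₁ = D₀ × (1 + g) = $102,000.00 × 1.055 = $107,610.0000
Growing perpetuity: P = D₁ / (r − g) = $107,610.0000 / (0.119 − 0.055) = $1,681,406.25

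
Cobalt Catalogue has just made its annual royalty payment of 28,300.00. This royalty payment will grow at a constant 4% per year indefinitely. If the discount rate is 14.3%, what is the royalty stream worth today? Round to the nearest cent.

D₁ = D₀ × (1 + g) = 28,300.00 × 1.04 = 29,432.0000
Growing perpetuity: P = D₁ / (r − g) = 29,432.0000 / (0.143 − 0.04) = 285,747.57

285747.57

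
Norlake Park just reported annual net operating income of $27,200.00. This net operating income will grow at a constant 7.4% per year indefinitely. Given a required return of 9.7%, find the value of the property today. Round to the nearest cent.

$1270121.74

D₁ = D₀ × (1 + g) = $27,200.00 × 1.074 = $29,212.8000
Growing perpetuity: P = D₁ / (r − g) = $29,212.8000 / (0.097 − 0.074) = $1,270,121.74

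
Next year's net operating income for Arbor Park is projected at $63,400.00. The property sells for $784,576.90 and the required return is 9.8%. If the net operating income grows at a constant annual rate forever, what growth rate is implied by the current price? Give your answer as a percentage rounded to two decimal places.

1.72%

P = D₁/(r−g) ⇒ g = r − D₁/P = 0.098 − $63,400.00/$784,576.90 = 0.017192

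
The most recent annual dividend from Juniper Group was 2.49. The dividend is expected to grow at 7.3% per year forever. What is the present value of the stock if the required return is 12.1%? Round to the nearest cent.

D₁ = D₀ × (1 + g) = 2.49 × 1.073 = 2.6718
Growing perpetuity: P = D₁ / (r − g) = 2.6718 / (0.121 − 0.073) = 55.66

55.66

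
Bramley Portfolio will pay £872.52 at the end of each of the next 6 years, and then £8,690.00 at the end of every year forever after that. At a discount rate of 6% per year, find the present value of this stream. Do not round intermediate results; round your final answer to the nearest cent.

PV of 6-year annuity: £872.52 × [1 − (1+0.06)^−6] / 0.06 = 4290.46382
Perpetuity value at year 6: £8,690.00 / 0.06 = 144833.33333
PV of perpetuity: 144833.33333 / (1+0.06)^6 = 102101.78494
Total PV = 4290.46382 + 102101.78494 = 106392.24876

£106392.25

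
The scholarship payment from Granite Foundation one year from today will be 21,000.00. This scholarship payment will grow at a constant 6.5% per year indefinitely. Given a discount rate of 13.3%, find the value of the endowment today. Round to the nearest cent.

Growing perpetuity: P = D₁ / (r − g) = 21,000.0000 / (0.133 − 0.065) = 308,823.53

308823.53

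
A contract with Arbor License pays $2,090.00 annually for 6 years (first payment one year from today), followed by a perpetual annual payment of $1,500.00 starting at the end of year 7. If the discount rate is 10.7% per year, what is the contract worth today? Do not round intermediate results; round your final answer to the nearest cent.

$16536.43

PV of 6-year annuity: $2,090.00 × [1 − (1+0.107)^−6] / 0.107 = 8918.76649
Perpetuity value at year 6: $1,500.00 / 0.107 = 14018.69159
PV of perpetuity: 14018.69159 / (1+0.107)^6 = 7617.66300
Total PV = 8918.76649 + 7617.66300 = 16536.42950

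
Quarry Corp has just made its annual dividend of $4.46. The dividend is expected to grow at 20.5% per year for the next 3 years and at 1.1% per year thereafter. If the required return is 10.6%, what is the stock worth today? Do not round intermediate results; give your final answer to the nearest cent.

$77.31

D_1 = 5.37430
D_2 = 6.47603
D_3 = 7.80362
Terminal value at year 3: TV = D_3×(1+g_2)/(r−g_2) = 7.88946/0.095 = 83.04692
P_0 = D_1/(1+r)^1 + D_2/(1+r)^2 + D_3/(1+r)^3 + TV/(1+r)^3
    = 4.85922 + 5.29418 + 5.76807 + 61.38442 = 77.30590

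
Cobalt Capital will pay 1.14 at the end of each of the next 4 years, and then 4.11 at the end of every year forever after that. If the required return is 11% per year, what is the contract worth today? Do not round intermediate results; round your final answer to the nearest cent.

PV of 4-year annuity: 1.14 × [1 − (1+0.11)^−4] / 0.11 = 3.53679
Perpetuity value at year 4: 4.11 / 0.11 = 37.36364
PV of perpetuity: 37.36364 / (1+0.11)^4 = 24.61258
Total PV = 3.53679 + 24.61258 = 28.14937

28.15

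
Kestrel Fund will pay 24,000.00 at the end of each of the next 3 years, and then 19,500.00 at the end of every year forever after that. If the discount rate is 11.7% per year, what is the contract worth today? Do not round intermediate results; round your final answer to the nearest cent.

PV of 3-year annuity: 24,000.00 × [1 − (1+0.117)^−3] / 0.117 = 57942.42279
Perpetuity value at year 3: 19,500.00 / 0.117 = 166666.66667
PV of perpetuity: 166666.66667 / (1+0.117)^3 = 119588.44815
Total PV = 57942.42279 + 119588.44815 = 177530.87094

177530.87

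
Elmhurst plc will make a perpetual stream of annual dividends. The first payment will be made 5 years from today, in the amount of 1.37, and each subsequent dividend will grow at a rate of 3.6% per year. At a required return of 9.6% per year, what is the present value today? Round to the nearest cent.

Value at end of year 4: C₁ / (r − g) = 1.37 / (0.096 − 0.036) = 22.8333
Discount to today: PV = 22.8333 / (1 + 0.096)^4 = 22.8333 / 1.442920 = 15.82

15.82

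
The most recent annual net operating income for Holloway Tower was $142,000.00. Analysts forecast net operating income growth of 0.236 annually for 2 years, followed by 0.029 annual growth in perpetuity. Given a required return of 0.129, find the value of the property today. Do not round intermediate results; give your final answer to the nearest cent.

D_1 = 175512.00000
D_2 = 216932.83200
Terminal value at year 2: TV = D_2×(1+g_2)/(r−g_2) = 223223.88413/0.1 = 2232238.84128
P_0 = D_1/(1+r)^1 + D_2/(1+r)^2 + TV/(1+r)^2
    = 155457.92737 + 170191.31818 + 1751268.66410 = 2076917.90965

$2076917.91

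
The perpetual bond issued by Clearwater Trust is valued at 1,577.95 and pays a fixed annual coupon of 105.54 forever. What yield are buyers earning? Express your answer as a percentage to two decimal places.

6.69%

P = C/r ⇒ r = C/P = 105.54/1,577.95 = 0.066884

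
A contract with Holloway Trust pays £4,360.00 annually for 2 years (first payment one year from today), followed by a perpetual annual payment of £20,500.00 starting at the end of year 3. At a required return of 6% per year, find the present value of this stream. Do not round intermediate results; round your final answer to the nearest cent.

PV of 2-year annuity: £4,360.00 × [1 − (1+0.06)^−2] / 0.06 = 7993.59203
Perpetuity value at year 2: £20,500.00 / 0.06 = 341666.66667
PV of perpetuity: 341666.66667 / (1+0.06)^2 = 304082.11700
Total PV = 7993.59203 + 304082.11700 = 312075.70903

£312075.71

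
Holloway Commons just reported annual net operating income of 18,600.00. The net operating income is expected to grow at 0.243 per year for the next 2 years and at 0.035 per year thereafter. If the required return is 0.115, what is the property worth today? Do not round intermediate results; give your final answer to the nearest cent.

D_1 = 23119.80000
D_2 = 28737.91140
Terminal value at year 2: TV = D_2×(1+g_2)/(r−g_2) = 29743.73830/0.08 = 371796.72874
P_0 = D_1/(1+r)^1 + D_2/(1+r)^2 + TV/(1+r)^2
    = 20735.24664 + 23115.61576 + 299058.27886 = 342909.14126

342909.14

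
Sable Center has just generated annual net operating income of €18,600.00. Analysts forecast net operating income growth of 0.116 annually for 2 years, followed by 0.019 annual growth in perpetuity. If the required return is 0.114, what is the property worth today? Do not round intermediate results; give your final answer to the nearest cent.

D_1 = 20757.60000
D_2 = 23165.48160
Terminal value at year 2: TV = D_2×(1+g_2)/(r−g_2) = 23605.62575/0.095 = 248480.27106
P_0 = D_1/(1+r)^1 + D_2/(1+r)^2 + TV/(1+r)^2
    = 18633.39318 + 18666.84631 + 200226.48829 = 237526.72777

€237526.73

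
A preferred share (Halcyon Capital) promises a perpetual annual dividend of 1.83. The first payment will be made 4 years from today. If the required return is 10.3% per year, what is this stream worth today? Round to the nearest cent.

13.24

Value at end of year 3: C / r = 1.83 / 0.103 = 17.7670
Discount to today: PV = 17.7670 / (1 + 0.103)^3 = 17.7670 / 1.341920 = 13.24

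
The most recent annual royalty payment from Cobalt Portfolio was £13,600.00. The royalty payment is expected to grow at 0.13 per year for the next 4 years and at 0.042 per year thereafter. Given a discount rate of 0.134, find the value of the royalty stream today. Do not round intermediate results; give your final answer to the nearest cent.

£205794.90

D_1 = 15368.00000
D_2 = 17365.84000
D_3 = 19623.39920
D_4 = 22174.44110
Terminal value at year 4: TV = D_4×(1+g_2)/(r−g_2) = 23105.76762/0.092 = 251149.64807
P_0 = D_1/(1+r)^1 + D_2/(1+r)^2 + D_3/(1+r)^3 + D_4/(1+r)^4 + TV/(1+r)^4
    = 13552.02822 + 13504.22565 + 13456.59170 + 13409.12577 + 151872.92443 = 205794.89576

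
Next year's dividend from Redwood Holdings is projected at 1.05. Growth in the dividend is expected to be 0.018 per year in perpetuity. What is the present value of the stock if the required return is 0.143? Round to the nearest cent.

8.40

Growing perpetuity: P = D₁ / (r − g) = 1.0500 / (0.143 − 0.018) = 8.40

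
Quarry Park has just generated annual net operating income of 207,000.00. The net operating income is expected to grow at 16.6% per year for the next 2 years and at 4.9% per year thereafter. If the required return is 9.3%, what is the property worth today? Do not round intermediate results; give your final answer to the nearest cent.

D_1 = 241362.00000
D_2 = 281428.09200
Terminal value at year 2: TV = D_2×(1+g_2)/(r−g_2) = 295218.06851/0.044 = 6709501.55700
P_0 = D_1/(1+r)^1 + D_2/(1+r)^2 + TV/(1+r)^2
    = 220825.25160 + 235573.87316 + 5616295.29427 = 6072694.41903

6072694.42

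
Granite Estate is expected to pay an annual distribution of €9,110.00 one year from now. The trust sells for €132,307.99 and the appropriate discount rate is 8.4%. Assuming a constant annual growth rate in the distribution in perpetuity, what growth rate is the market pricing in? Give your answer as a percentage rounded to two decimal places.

1.51%

P = D₁/(r−g) ⇒ g = r − D₁/P = 0.084 − €9,110.00/€132,307.99 = 0.015146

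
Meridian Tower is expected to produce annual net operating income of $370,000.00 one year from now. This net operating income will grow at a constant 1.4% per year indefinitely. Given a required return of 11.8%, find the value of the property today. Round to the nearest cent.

$3557692.31

Growing perpetuity: P = D₁ / (r − g) = $370,000.0000 / (0.118 − 0.014) = $3,557,692.31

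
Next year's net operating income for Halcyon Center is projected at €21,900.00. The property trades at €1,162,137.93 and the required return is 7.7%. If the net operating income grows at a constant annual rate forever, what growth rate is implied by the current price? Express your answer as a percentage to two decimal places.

5.82%

P = D₁/(r−g) ⇒ g = r − D₁/P = 0.077 − €21,900.00/€1,162,137.93 = 0.058155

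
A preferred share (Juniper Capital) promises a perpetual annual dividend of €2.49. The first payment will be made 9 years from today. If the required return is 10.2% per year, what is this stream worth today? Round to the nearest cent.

€11.22

Value at end of year 8: C / r = €2.49 / 0.102 = €24.4118
Discount to today: PV = €24.4118 / (1 + 0.102)^8 = €24.4118 / 2.174967 = €11.22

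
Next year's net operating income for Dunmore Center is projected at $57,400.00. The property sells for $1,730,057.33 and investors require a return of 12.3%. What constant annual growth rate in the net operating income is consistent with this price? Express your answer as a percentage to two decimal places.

P = D₁/(r−g) ⇒ g = r − D₁/P = 0.123 − $57,400.00/$1,730,057.33 = 0.089822

8.98%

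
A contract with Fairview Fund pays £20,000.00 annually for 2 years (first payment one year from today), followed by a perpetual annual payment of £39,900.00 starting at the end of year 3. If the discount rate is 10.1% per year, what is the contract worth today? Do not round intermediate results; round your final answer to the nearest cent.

PV of 2-year annuity: £20,000.00 × [1 − (1+0.101)^−2] / 0.101 = 34664.21823
Perpetuity value at year 2: £39,900.00 / 0.101 = 395049.50495
PV of perpetuity: 395049.50495 / (1+0.101)^2 = 325894.38959
Total PV = 34664.21823 + 325894.38959 = 360558.60781

£360558.61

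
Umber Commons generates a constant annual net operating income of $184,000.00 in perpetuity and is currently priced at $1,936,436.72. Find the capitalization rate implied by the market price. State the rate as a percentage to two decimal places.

P = C/r ⇒ r = C/P = $184,000.00/$1,936,436.72 = 0.095020

9.50%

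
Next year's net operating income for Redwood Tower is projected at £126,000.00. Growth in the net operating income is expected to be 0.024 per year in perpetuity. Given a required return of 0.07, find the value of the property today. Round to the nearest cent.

Growing perpetuity: P = D₁ / (r − g) = £126,000.0000 / (0.07 − 0.024) = £2,739,130.43

£2739130.43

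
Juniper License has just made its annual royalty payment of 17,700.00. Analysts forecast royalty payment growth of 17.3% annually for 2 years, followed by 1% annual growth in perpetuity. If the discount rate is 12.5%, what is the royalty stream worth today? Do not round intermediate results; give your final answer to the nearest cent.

206698.24

D_1 = 20762.10000
D_2 = 24353.94330
Terminal value at year 2: TV = D_2×(1+g_2)/(r−g_2) = 24597.48273/0.115 = 213891.15420
P_0 = D_1/(1+r)^1 + D_2/(1+r)^2 + TV/(1+r)^2
    = 18455.20000 + 19242.62187 + 169000.41813 = 206698.24000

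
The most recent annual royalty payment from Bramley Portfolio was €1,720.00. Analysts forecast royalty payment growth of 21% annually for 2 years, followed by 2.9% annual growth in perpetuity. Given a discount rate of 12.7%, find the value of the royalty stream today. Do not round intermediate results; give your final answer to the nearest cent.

D_1 = 2081.20000
D_2 = 2518.25200
Terminal value at year 2: TV = D_2×(1+g_2)/(r−g_2) = 2591.28131/0.098 = 26441.64600
P_0 = D_1/(1+r)^1 + D_2/(1+r)^2 + TV/(1+r)^2
    = 1846.67258 + 1982.67420 + 20818.07911 = 24647.42589

€24647.43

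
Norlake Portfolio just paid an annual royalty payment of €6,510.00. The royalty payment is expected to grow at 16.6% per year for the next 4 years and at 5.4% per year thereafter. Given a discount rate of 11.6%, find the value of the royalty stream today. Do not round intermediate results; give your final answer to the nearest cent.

D_1 = 7590.66000
D_2 = 8850.70956
D_3 = 10319.92735
D_4 = 12033.03529
Terminal value at year 4: TV = D_4×(1+g_2)/(r−g_2) = 12682.81919/0.062 = 204561.59987
P_0 = D_1/(1+r)^1 + D_2/(1+r)^2 + D_3/(1+r)^3 + D_4/(1+r)^4 + TV/(1+r)^4
    = 6801.66667 + 7106.40084 + 7424.78797 + 7757.43976 + 131876.47594 = 160966.77118

€160966.77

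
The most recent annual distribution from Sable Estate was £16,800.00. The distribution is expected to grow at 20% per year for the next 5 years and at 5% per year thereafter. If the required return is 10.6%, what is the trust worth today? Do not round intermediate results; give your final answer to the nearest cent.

£581636.97

D_1 = 20160.00000
D_2 = 24192.00000
D_3 = 29030.40000
D_4 = 34836.48000
D_5 = 41803.77600
Terminal value at year 5: TV = D_5×(1+g_2)/(r−g_2) = 43893.96480/0.056 = 783820.80000
P_0 = D_1/(1+r)^1 + D_2/(1+r)^2 + D_3/(1+r)^3 + D_4/(1+r)^4 + D_5/(1+r)^5 + TV/(1+r)^5
    = 18227.84810 + 19777.05038 + 21457.92085 + 23281.65011 + 25260.37986 + 473632.12241 = 581636.97170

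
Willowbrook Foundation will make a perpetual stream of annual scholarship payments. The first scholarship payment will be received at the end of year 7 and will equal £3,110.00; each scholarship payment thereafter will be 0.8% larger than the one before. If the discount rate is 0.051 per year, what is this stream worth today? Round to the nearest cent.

£53663.09

Value at end of year 6: C₁ / (r − g) = £3,110.00 / (0.051 − 0.008) = £72,325.5814
Discount to today: PV = £72,325.5814 / (1 + 0.051)^6 = £72,325.5814 / 1.347772 = £53,663.09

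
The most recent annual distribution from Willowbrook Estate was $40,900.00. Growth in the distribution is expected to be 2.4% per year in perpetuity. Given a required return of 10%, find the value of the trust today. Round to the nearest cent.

$551073.68

D₁ = D₀ × (1 + g) = $40,900.00 × 1.024 = $41,881.6000
Growing perpetuity: P = D₁ / (r − g) = $41,881.6000 / (0.1 − 0.024) = $551,073.68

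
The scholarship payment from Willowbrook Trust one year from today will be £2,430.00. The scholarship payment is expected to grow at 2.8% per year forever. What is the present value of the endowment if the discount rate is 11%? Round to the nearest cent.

£29634.15

Growing perpetuity: P = D₁ / (r − g) = £2,430.0000 / (0.11 − 0.028) = £29,634.15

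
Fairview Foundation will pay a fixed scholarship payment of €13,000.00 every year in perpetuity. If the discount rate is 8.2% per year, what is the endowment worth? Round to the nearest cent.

Level perpetuity: PV = C / r = €13,000.00 / 0.082 = €158,536.59

€158536.59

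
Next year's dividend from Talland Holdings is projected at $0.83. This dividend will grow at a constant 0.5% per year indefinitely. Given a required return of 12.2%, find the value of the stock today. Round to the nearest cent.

$7.09

Growing perpetuity: P = D₁ / (r − g) = $0.8300 / (0.122 − 0.005) = $7.09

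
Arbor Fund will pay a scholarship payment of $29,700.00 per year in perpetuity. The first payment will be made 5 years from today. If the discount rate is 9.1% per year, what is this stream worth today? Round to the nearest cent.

$230364.77

Value at end of year 4: C / r = $29,700.00 / 0.091 = $326,373.6264
Discount to today: PV = $326,373.6264 / (1 + 0.091)^4 = $326,373.6264 / 1.416769 = $230,364.77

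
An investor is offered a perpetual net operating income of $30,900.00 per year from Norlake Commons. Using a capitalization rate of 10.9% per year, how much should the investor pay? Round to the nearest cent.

Level perpetuity: PV = C / r = $30,900.00 / 0.109 = $283,486.24

$283486.24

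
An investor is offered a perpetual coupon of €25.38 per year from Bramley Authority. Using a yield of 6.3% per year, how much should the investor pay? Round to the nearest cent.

Level perpetuity: PV = C / r = €25.38 / 0.063 = €402.86

€402.86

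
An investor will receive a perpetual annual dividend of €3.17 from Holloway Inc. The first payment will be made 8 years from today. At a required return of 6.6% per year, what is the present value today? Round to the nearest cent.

Value at end of year 7: C / r = €3.17 / 0.066 = €48.0303
Discount to today: PV = €48.0303 / (1 + 0.066)^7 = €48.0303 / 1.564229 = €30.71

€30.71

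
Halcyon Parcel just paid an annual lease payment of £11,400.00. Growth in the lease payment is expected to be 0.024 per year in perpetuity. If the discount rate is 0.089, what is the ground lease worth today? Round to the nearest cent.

£179593.85

D₁ = D₀ × (1 + g) = £11,400.00 × 1.024 = £11,673.6000
Growing perpetuity: P = D₁ / (r − g) = £11,673.6000 / (0.089 − 0.024) = £179,593.85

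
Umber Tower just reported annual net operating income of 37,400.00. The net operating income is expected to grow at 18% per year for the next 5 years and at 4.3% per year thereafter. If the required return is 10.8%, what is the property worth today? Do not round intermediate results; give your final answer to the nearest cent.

1048926.56

D_1 = 44132.00000
D_2 = 52075.76000
D_3 = 61449.39680
D_4 = 72510.28822
D_5 = 85562.14010
Terminal value at year 5: TV = D_5×(1+g_2)/(r−g_2) = 89241.31213/0.065 = 1372943.26352
P_0 = D_1/(1+r)^1 + D_2/(1+r)^2 + D_3/(1+r)^3 + D_4/(1+r)^4 + D_5/(1+r)^5 + TV/(1+r)^5
    = 39830.32491 + 42418.57707 + 45175.01890 + 48110.57970 + 51236.89895 + 822155.16322 = 1048926.56275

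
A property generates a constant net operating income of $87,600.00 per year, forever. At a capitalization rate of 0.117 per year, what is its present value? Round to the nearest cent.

Level perpetuity: PV = C / r = $87,600.00 / 0.117 = $748,717.95

$748717.95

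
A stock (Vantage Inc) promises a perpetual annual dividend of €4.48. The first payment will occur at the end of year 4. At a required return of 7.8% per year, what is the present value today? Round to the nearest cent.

Value at end of year 3: C / r = €4.48 / 0.078 = €57.4359
Discount to today: PV = €57.4359 / (1 + 0.078)^3 = €57.4359 / 1.252727 = €45.85

€45.85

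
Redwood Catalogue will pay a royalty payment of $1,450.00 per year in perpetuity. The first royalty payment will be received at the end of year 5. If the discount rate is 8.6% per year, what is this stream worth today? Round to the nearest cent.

$12121.33

Value at end of year 4: C / r = $1,450.00 / 0.086 = $16,860.4651
Discount to today: PV = $16,860.4651 / (1 + 0.086)^4 = $16,860.4651 / 1.390975 = $12,121.33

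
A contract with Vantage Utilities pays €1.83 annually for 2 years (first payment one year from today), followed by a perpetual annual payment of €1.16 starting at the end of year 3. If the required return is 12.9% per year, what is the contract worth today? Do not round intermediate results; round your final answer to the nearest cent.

PV of 2-year annuity: €1.83 × [1 − (1+0.129)^−2] / 0.129 = 3.05660
Perpetuity value at year 2: €1.16 / 0.129 = 8.99225
PV of perpetuity: 8.99225 / (1+0.129)^2 = 7.05473
Total PV = 3.05660 + 7.05473 = 10.11133

€10.11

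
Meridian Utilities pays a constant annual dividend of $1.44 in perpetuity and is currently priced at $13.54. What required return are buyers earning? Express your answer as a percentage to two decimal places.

10.64%

P = C/r ⇒ r = C/P = $1.44/$13.54 = 0.106352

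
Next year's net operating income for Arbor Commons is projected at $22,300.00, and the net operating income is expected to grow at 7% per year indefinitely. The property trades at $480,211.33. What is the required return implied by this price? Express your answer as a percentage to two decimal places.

P = D₁/(r − g) ⇒ r = D₁/P + g = $22,300.0000/$480,211.33 + 0.07 = 0.046438 + 0.07 = 0.116438

11.64%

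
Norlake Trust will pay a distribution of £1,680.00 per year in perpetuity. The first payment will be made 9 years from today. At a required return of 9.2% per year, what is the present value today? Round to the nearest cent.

Value at end of year 8: C / r = £1,680.00 / 0.092 = £18,260.8696
Discount to today: PV = £18,260.8696 / (1 + 0.092)^8 = £18,260.8696 / 2.022000 = £9,031.09

£9031.09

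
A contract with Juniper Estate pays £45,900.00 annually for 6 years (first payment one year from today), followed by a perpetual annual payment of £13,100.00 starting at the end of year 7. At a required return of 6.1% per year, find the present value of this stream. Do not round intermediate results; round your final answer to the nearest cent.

PV of 6-year annuity: £45,900.00 × [1 − (1+0.061)^−6] / 0.061 = 224997.78161
Perpetuity value at year 6: £13,100.00 / 0.061 = 214754.09836
PV of perpetuity: 214754.09836 / (1+0.061)^6 = 150539.04522
Total PV = 224997.78161 + 150539.04522 = 375536.82683

£375536.83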